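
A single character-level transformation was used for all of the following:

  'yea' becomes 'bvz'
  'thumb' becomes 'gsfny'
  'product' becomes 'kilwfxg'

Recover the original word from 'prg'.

Each pair mirrors across the alphabet (y↔b, e↔v, a↔z): positions sum to 25. Each letter is replaced by its mirror in the alphabet: a↔z, b↔y, c↔x, and so on (the Atbash cipher).
Decoding prg: p↔k, r↔i, g↔t.

kit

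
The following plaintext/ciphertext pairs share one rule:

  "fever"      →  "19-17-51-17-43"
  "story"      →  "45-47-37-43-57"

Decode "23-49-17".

hue

f(#6)→19 and e(#5)→17: differences scale by 2, so n = 2·pos + 7. Each letter becomes 2×(its alphabet position, a=1..z=26) + 7.
Reversing it on 23-49-17: 23→(23−7)÷2=8=h, 49→(49−7)÷2=21=u, 17→(17−7)÷2=5=e.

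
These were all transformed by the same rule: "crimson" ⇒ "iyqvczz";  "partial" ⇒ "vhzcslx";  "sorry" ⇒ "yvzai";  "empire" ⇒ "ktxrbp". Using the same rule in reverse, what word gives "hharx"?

In crimson: c→i is +6, r→y is +7, i→q is +8, m→v is +9 — the shift increases by 1 each position. Each letter shifts forward by (position + 6), i.e. 6, 7, 8, … — the shift grows by one for each successive letter.
Undoing it on hharx: h−6=b, h−7=a, a−8=s, r−9=i, x−10=n.

basin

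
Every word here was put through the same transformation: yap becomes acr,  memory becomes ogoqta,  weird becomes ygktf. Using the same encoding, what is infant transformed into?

Compare letters: y→a is +2, a→c is +2, p→r is +2 — a constant shift. This is a Caesar cipher with shift 2.
On infant: i+2=k, n+2=p, f+2=h, a+2=c, n+2=p, t+2=v.

kphcpv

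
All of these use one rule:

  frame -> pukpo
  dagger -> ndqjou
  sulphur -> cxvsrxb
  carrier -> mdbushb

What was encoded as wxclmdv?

musical

Shifts by position in frame: pos 0: f→p (+10), pos 1: r→u (+3), pos 2: a→k (+10), pos 3: m→p (+3) — repeating every 2. It's a Vigenère-style cipher with numeric key [10,3]: position i shifts by key[i mod 2].
Decoding wxclmdv: w−10=m, x−3=u, c−10=s, l−3=i, m−10=c, d−3=a, v−10=l.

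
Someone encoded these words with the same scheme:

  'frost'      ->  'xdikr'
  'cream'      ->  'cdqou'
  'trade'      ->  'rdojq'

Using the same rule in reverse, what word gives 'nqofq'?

f(5)→x(23) and r(17)→d(3) fit y≡7x+14 (mod 26); the inverse of 7 mod 26 is 15. Treating letters as 0–25, the rule is x ↦ 7x + 14 (mod 26).
Reversing it on nqofq: n(13)→15·(13−14)≡11=l; q(16)→15·(16−14)≡4=e; o(14)→15·(14−14)≡0=a; f(5)→15·(5−14)≡21=v; q(16)→15·(16−14)≡4=e (all mod 26).

leave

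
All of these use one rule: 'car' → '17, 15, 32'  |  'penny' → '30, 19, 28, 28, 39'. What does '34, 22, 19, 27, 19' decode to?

c is letter #3 and maps to 17: an offset of 14. Each letter is replaced by its alphabet position (a=1..z=26) + 14.
Reversing it on 34, 22, 19, 27, 19: 34→(34−14)÷1=20=t, 22→(22−14)÷1=8=h, 19→(19−14)÷1=5=e, 27→(27−14)÷1=13=m, 19→(19−14)÷1=5=e.

theme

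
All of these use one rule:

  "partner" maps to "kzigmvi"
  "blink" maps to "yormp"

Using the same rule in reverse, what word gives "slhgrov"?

hostile

Each letter is replaced by its mirror in the alphabet: a↔z, b↔y, c↔x, and so on (the Atbash cipher).
Reversing it on slhgrov: s↔h, l↔o, h↔s, g↔t, r↔i, o↔l, v↔e.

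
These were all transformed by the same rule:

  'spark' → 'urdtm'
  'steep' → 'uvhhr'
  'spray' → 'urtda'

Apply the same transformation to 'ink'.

lpm

The shift depends on letter class: consonant s→u is +2, but vowel a→d is +3. The rule splits by letter class: vowels +3, consonants +2.
On ink: i(vowel)+3=l, n(cons)+2=p, k(cons)+2=m.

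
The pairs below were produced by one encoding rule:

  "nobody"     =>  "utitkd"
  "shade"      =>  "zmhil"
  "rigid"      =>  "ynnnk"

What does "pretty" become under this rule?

Shifts by position in nobody: pos 0: n→u (+7), pos 1: o→t (+5), pos 2: b→i (+7), pos 3: o→t (+5) — repeating every 2. It's a Vigenère-style cipher with numeric key [7,5]: position i shifts by key[i mod 2].
On pretty: p+7=w, r+5=w, e+7=l, t+5=y, t+7=a, y+5=d.

wwlyad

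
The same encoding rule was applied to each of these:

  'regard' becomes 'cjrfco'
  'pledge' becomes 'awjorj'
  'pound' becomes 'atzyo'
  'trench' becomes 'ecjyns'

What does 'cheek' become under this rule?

nsjjv

The shift depends on letter class: consonant r→c is +11, but vowel e→j is +5. Vowels shift forward by 5 and consonants shift forward by 11.
For cheek: c(cons)+11=n, h(cons)+11=s, e(vowel)+5=j, e(vowel)+5=j, k(cons)+11=v.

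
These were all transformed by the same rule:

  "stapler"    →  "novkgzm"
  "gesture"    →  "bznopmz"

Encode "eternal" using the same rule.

Compare letters: s→n is +21, t→o is +21, a→v is +21 — a constant shift. This is a Caesar cipher with shift 21.
Applying it to eternal: e+21=z, t+21=o, e+21=z, r+21=m, n+21=i, a+21=v, l+21=g.

zozmivg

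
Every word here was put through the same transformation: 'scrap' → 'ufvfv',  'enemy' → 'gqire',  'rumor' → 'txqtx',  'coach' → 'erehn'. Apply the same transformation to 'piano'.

rlesu

Letter i (0-indexed) is shifted by i+2, so successive shifts are 2, 3, 4, ….
On piano: p+2=r, i+3=l, a+4=e, n+5=s, o+6=u.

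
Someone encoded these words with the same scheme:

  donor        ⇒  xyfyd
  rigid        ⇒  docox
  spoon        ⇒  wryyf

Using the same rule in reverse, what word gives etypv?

cloth

d(3)→x(23) and o(14)→y(24) fit y≡19x+18 (mod 26); the inverse of 19 mod 26 is 11. Treating letters as 0–25, the rule is x ↦ 19x + 18 (mod 26).
Undoing it on etypv: e(4)→11·(4−18)≡2=c; t(19)→11·(19−18)≡11=l; y(24)→11·(24−18)≡14=o; p(15)→11·(15−18)≡19=t; v(21)→11·(21−18)≡7=h (all mod 26).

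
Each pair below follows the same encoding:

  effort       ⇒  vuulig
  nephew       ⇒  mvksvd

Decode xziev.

carve

Letters are reflected about the middle of the alphabet (position → 25−position): Atbash.
Decoding xziev: x↔c, z↔a, i↔r, e↔v, v↔e.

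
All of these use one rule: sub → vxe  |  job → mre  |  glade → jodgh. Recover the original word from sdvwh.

Compare letters: s→v is +3, u→x is +3, b→e is +3 — a constant shift. Each letter is shifted forward by 3 in the alphabet (a Caesar shift of +3).
Undoing it on sdvwh: s−3=p, d−3=a, v−3=s, w−3=t, h−3=e.

paste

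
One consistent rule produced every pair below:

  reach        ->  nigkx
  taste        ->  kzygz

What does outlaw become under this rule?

The output letters match the input read backwards, each shifted +6: reach reversed is hcaer. Two steps: reverse the string, then apply a Caesar shift of +6.
Applying it to outlaw: reverse → waltuo; then shift: w+6=c, a+6=g, l+6=r, t+6=z, u+6=a, o+6=u.

cgrzau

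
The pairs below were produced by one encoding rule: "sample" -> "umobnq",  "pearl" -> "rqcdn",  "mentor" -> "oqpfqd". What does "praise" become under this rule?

rdcuuq

Shifts by position in sample: pos 0: s→u (+2), pos 1: a→m (+12), pos 2: m→o (+2), pos 3: p→b (+12) — repeating every 2. The shifts repeat in a cycle of length 2: positions 0,1,… shift by +2, +12, then the pattern repeats.
For praise: p+2=r, r+12=d, a+2=c, i+12=u, s+2=u, e+12=q.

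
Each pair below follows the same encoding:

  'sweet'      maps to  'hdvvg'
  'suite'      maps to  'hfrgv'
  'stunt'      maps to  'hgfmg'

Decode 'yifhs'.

brush

Each pair mirrors across the alphabet (s↔h, w↔d, e↔v): positions sum to 25. This is the alphabet-reversal cipher (Atbash): a becomes z, b becomes y, etc.
Reversing it on yifhs: y↔b, i↔r, f↔u, h↔s, s↔h.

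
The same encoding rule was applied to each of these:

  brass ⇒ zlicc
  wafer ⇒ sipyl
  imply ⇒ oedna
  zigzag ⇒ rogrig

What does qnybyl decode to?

b(1)→z(25) and r(17)→l(11) fit y≡17x+8 (mod 26); the inverse of 17 mod 26 is 23. This is an affine cipher: with a=0,…,z=25, each position x becomes (17x+8) mod 26.
Decoding qnybyl: q(16)→23·(16−8)≡2=c; n(13)→23·(13−8)≡11=l; y(24)→23·(24−8)≡4=e; b(1)→23·(1−8)≡21=v; y(24)→23·(24−8)≡4=e; l(11)→23·(11−8)≡17=r (all mod 26).

clever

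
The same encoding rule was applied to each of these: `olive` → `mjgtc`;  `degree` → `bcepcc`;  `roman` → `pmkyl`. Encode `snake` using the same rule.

qlyic

This is a Caesar cipher with shift 24.
Applying it to snake: s+24=q, n+24=l, a+24=y, k+24=i, e+24=c.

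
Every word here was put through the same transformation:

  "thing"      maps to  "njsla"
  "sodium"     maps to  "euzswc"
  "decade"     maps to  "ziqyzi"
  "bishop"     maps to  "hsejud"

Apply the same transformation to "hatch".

jynqj

t(19)→n(13) and h(7)→j(9) fit y≡9x+24 (mod 26); the inverse of 9 mod 26 is 3. This is an affine cipher: with a=0,…,z=25, each position x becomes (9x+24) mod 26.
Applying it to hatch: h(7)→9·7+24≡9=j; a(0)→9·0+24≡24=y; t(19)→9·19+24≡13=n; c(2)→9·2+24≡16=q; h(7)→9·7+24≡9=j (all mod 26).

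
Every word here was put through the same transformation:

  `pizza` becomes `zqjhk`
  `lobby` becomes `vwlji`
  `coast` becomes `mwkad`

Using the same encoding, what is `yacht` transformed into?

iimpd

Shifts by position in pizza: pos 0: p→z (+10), pos 1: i→q (+8), pos 2: z→j (+10), pos 3: z→h (+8) — repeating every 2. It's a Vigenère-style cipher with numeric key [10,8]: position i shifts by key[i mod 2].
Applying it to yacht: y+10=i, a+8=i, c+10=m, h+8=p, t+10=d.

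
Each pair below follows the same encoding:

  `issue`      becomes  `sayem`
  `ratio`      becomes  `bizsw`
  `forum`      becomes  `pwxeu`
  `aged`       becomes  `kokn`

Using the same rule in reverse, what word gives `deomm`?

It's a Vigenère-style cipher with numeric key [10,8,6]: position i shifts by key[i mod 3].
Reversing it on deomm: d−10=t, e−8=w, o−6=i, m−10=c, m−8=e.

twice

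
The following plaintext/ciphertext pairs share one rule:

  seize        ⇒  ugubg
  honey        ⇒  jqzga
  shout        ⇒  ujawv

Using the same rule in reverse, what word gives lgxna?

jelly

Shifts by position in seize: pos 0: s→u (+2), pos 1: e→g (+2), pos 2: i→u (+12), pos 3: z→b (+2), pos 4: e→g (+2) — repeating every 3. A repeating key of period 3 is used — shifts +2, +2, +12 over and over.
Undoing it on lgxna: l−2=j, g−2=e, x−12=l, n−2=l, a−2=y.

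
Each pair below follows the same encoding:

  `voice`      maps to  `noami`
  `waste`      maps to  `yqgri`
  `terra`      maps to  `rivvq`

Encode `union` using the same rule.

v(21)→n(13) and o(14)→o(14) fit y≡11x+16 (mod 26); the inverse of 11 mod 26 is 19. This is an affine cipher: with a=0,…,z=25, each position x becomes (11x+16) mod 26.
For union: u(20)→11·20+16≡2=c; n(13)→11·13+16≡3=d; i(8)→11·8+16≡0=a; o(14)→11·14+16≡14=o; n(13)→11·13+16≡3=d (all mod 26).

cdaod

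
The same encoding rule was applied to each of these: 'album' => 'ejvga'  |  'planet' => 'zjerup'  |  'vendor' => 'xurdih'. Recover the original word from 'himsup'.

a(0)→e(4) and l(11)→j(9) fit y≡17x+4 (mod 26); the inverse of 17 mod 26 is 23. Treating letters as 0–25, the rule is x ↦ 17x + 4 (mod 26).
Reversing it on himsup: h(7)→23·(7−4)≡17=r; i(8)→23·(8−4)≡14=o; m(12)→23·(12−4)≡2=c; s(18)→23·(18−4)≡10=k; u(20)→23·(20−4)≡4=e; p(15)→23·(15−4)≡19=t (all mod 26).

rocket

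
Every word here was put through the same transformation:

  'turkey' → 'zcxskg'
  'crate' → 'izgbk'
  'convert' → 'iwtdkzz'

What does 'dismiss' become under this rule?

jqyuoay

Shifts by position in turkey: pos 0: t→z (+6), pos 1: u→c (+8), pos 2: r→x (+6), pos 3: k→s (+8) — repeating every 2. A repeating key of period 2 is used — shifts +6, +8 over and over.
Applying it to dismiss: d+6=j, i+8=q, s+6=y, m+8=u, i+6=o, s+8=a, s+6=y.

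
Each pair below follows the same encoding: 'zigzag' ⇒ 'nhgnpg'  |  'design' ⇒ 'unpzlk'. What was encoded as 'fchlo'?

heavy

The output letters match the input read backwards, each shifted +7: zigzag reversed is gazgiz. The word is reversed, then every letter is shifted forward by 7.
Reversing it on fchlo: shift back: f−7=y, c−7=v, h−7=a, l−7=e, o−7=h → yvaeh; then reverse → heavy.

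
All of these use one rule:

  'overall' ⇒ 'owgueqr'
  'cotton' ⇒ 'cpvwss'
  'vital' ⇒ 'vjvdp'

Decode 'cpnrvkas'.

In overall: o→o is +0, v→w is +1, e→g is +2, r→u is +3 — the shift increases by 1 each position. The shift increases by 1 at each position, starting from +0: 0, 1, 2, ….
Reversing it on cpnrvkas: c−0=c, p−1=o, n−2=l, r−3=o, v−4=r, k−5=f, a−6=u, s−7=l.

colorful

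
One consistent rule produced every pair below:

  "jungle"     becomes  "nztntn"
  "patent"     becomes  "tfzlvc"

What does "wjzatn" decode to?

Each letter shifts forward by (position + 4), i.e. 4, 5, 6, … — the shift grows by one for each successive letter.
Decoding wjzatn: w−4=s, j−5=e, z−6=t, a−7=t, t−8=l, n−9=e.

settle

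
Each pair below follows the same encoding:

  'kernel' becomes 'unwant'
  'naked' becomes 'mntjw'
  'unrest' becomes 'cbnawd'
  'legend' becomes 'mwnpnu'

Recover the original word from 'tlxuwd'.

unlock

The output letters match the input read backwards, each shifted +9: kernel reversed is lenrek. Read the word backwards and shift each letter +9.
Reversing it on tlxuwd: shift back: t−9=k, l−9=c, x−9=o, u−9=l, w−9=n, d−9=u → kcolnu; then reverse → unlock.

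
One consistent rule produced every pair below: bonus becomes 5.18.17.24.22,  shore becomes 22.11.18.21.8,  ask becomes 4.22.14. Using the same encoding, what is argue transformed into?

b is letter #2 and maps to 5: an offset of 3. The number is (letter's place in the alphabet, a=1) + 3.
On argue: a=1→4, r=18→21, g=7→10, u=21→24, e=5→8.

4.21.10.24.8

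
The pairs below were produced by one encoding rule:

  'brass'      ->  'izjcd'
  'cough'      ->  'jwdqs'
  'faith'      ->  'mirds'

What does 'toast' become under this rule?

awjce

In brass: b→i is +7, r→z is +8, a→j is +9, s→c is +10 — the shift increases by 1 each position. Letter i (0-indexed) is shifted by i+7, so successive shifts are 7, 8, 9, ….
On toast: t+7=a, o+8=w, a+9=j, s+10=c, t+11=e.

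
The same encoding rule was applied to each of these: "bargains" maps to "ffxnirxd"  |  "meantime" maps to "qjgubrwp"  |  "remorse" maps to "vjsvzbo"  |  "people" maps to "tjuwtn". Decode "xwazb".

trust

In bargains: b→f is +4, a→f is +5, r→x is +6, g→n is +7 — the shift increases by 1 each position. Letter i (0-indexed) is shifted by i+4, so successive shifts are 4, 5, 6, ….
Reversing it on xwazb: x−4=t, w−5=r, a−6=u, z−7=s, b−8=t.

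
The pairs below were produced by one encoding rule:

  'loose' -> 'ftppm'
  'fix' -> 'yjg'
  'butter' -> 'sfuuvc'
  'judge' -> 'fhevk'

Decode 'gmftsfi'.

herself

The output letters match the input read backwards, each shifted +1: loose reversed is esool. The word is reversed, then every letter is shifted forward by 1.
Undoing it on gmftsfi: shift back: g−1=f, m−1=l, f−1=e, t−1=s, s−1=r, f−1=e, i−1=h → flesreh; then reverse → herself.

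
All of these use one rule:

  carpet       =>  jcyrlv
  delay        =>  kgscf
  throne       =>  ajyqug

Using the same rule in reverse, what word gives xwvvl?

Shifts by position in carpet: pos 0: c→j (+7), pos 1: a→c (+2), pos 2: r→y (+7), pos 3: p→r (+2) — repeating every 2. It's a Vigenère-style cipher with numeric key [7,2]: position i shifts by key[i mod 2].
Decoding xwvvl: x−7=q, w−2=u, v−7=o, v−2=t, l−7=e.

quote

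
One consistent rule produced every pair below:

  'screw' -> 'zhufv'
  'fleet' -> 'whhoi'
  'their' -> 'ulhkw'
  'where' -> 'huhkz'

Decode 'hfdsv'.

The output letters match the input read backwards, each shifted +3: screw reversed is wercs. Two steps: reverse the string, then apply a Caesar shift of +3.
Decoding hfdsv: shift back: h−3=e, f−3=c, d−3=a, s−3=p, v−3=s → ecaps; then reverse → space.

space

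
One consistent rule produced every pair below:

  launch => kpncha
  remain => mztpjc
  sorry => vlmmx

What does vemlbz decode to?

l(11)→k(10) and a(0)→p(15) fit y≡9x+15 (mod 26); the inverse of 9 mod 26 is 3. This is an affine cipher: with a=0,…,z=25, each position x becomes (9x+15) mod 26.
Decoding vemlbz: v(21)→3·(21−15)≡18=s; e(4)→3·(4−15)≡19=t; m(12)→3·(12−15)≡17=r; l(11)→3·(11−15)≡14=o; b(1)→3·(1−15)≡10=k; z(25)→3·(25−15)≡4=e (all mod 26).

stroke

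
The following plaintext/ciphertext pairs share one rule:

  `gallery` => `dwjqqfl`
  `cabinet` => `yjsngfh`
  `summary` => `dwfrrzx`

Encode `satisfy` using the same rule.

The word is reversed, then every letter is shifted forward by 5.
For satisfy: reverse → yfsitas; then shift: y+5=d, f+5=k, s+5=x, i+5=n, t+5=y, a+5=f, s+5=x.

dkxnyfx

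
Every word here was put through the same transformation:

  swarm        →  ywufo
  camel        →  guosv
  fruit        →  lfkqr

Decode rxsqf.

Treating letters as 0–25, the rule is x ↦ 19x + 20 (mod 26).
Reversing it on rxsqf: r(17)→11·(17−20)≡19=t; x(23)→11·(23−20)≡7=h; s(18)→11·(18−20)≡4=e; q(16)→11·(16−20)≡8=i; f(5)→11·(5−20)≡17=r (all mod 26).

their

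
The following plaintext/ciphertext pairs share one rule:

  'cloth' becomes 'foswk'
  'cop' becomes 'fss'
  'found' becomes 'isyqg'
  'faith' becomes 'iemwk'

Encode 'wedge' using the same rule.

Vowels shift forward by 4 and consonants shift forward by 3.
On wedge: w(cons)+3=z, e(vowel)+4=i, d(cons)+3=g, g(cons)+3=j, e(vowel)+4=i.

zigji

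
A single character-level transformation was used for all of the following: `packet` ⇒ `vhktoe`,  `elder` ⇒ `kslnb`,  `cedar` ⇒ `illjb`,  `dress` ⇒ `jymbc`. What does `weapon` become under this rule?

cliyyy

In packet: p→v is +6, a→h is +7, c→k is +8, k→t is +9 — the shift increases by 1 each position. The shift increases by 1 at each position, starting from +6: 6, 7, 8, ….
Applying it to weapon: w+6=c, e+7=l, a+8=i, p+9=y, o+10=y, n+11=y.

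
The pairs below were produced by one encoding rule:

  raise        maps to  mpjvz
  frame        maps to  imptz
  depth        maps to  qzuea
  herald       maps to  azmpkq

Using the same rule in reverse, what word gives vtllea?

smooth

This is an affine cipher: with a=0,…,z=25, each position x becomes (9x+15) mod 26.
Reversing it on vtllea: v(21)→3·(21−15)≡18=s; t(19)→3·(19−15)≡12=m; l(11)→3·(11−15)≡14=o; l(11)→3·(11−15)≡14=o; e(4)→3·(4−15)≡19=t; a(0)→3·(0−15)≡7=h (all mod 26).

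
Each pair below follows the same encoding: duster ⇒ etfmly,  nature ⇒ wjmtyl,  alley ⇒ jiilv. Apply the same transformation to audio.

jtend

Each letter's alphabet position (a=0..z=25) is mapped through 7·x+9 mod 26 — an affine cipher.
On audio: a(0)→7·0+9≡9=j; u(20)→7·20+9≡19=t; d(3)→7·3+9≡4=e; i(8)→7·8+9≡13=n; o(14)→7·14+9≡3=d (all mod 26).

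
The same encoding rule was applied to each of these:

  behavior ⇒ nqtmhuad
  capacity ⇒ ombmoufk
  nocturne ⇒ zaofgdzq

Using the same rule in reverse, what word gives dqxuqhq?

relieve

Compare letters: b→n is +12, e→q is +12, h→t is +12 — a constant shift. Each letter is shifted forward by 12 in the alphabet (a Caesar shift of +12).
Decoding dqxuqhq: d−12=r, q−12=e, x−12=l, u−12=i, q−12=e, h−12=v, q−12=e.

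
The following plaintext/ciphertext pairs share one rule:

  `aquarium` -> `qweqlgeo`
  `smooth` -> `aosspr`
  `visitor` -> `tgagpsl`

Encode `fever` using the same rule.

a(0)→q(16) and q(16)→w(22) fit y≡15x+16 (mod 26); the inverse of 15 mod 26 is 7. This is an affine cipher: with a=0,…,z=25, each position x becomes (15x+16) mod 26.
For fever: f(5)→15·5+16≡13=n; e(4)→15·4+16≡24=y; v(21)→15·21+16≡19=t; e(4)→15·4+16≡24=y; r(17)→15·17+16≡11=l (all mod 26).

nytyl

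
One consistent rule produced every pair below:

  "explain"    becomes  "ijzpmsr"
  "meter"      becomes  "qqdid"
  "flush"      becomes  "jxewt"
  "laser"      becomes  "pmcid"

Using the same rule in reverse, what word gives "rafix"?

novel

Shifts by position in explain: pos 0: e→i (+4), pos 1: x→j (+12), pos 2: p→z (+10), pos 3: l→p (+4), pos 4: a→m (+12), pos 5: i→s (+10) — repeating every 3. It's a Vigenère-style cipher with numeric key [4,12,10]: position i shifts by key[i mod 3].
Undoing it on rafix: r−4=n, a−12=o, f−10=v, i−4=e, x−12=l.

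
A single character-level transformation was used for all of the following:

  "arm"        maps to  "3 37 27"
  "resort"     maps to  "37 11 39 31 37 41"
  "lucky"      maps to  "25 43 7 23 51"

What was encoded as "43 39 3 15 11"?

usage

a(#1)→3 and r(#18)→37: differences scale by 2, so n = 2·pos + 1. With a=1..z=26, the number is 2·pos + 1.
Undoing it on 43 39 3 15 11: 43→(43−1)÷2=21=u, 39→(39−1)÷2=19=s, 3→(3−1)÷2=1=a, 15→(15−1)÷2=7=g, 11→(11−1)÷2=5=e.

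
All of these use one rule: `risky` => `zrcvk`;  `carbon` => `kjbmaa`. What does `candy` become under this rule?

kjxok

In risky: r→z is +8, i→r is +9, s→c is +10, k→v is +11 — the shift increases by 1 each position. The shift increases by 1 at each position, starting from +8: 8, 9, 10, ….
On candy: c+8=k, a+9=j, n+10=x, d+11=o, y+12=k.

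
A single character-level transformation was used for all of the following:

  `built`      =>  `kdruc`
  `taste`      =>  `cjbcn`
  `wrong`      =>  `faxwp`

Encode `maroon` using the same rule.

It's a constant shift of +9 (ROT9).
For maroon: m+9=v, a+9=j, r+9=a, o+9=x, o+9=x, n+9=w.

vjaxxw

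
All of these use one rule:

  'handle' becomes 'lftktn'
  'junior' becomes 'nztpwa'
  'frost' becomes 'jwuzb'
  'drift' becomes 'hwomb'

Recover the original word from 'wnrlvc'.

In handle: h→l is +4, a→f is +5, n→t is +6, d→k is +7 — the shift increases by 1 each position. The shift increases by 1 at each position, starting from +4: 4, 5, 6, ….
Reversing it on wnrlvc: w−4=s, n−5=i, r−6=l, l−7=e, v−8=n, c−9=t.

silent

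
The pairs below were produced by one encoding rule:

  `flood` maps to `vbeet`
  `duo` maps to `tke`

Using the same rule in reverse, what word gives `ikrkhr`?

It's a constant shift of +16 (ROT16).
Decoding ikrkhr: i−16=s, k−16=u, r−16=b, k−16=u, h−16=r, r−16=b.

suburb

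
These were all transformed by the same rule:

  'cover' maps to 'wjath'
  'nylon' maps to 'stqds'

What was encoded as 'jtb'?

The output letters match the input read backwards, each shifted +5: cover reversed is revoc. The word is reversed, then every letter is shifted forward by 5.
Undoing it on jtb: shift back: j−5=e, t−5=o, b−5=w → eow; then reverse → woe.

woe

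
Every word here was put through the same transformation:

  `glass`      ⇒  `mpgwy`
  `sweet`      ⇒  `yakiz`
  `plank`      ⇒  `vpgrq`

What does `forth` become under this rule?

Shifts by position in glass: pos 0: g→m (+6), pos 1: l→p (+4), pos 2: a→g (+6), pos 3: s→w (+4) — repeating every 2. The shifts repeat in a cycle of length 2: positions 0,1,… shift by +6, +4, then the pattern repeats.
For forth: f+6=l, o+4=s, r+6=x, t+4=x, h+6=n.

lsxxn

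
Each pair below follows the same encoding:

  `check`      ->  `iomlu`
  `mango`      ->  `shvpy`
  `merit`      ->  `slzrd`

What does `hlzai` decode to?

Each letter shifts forward by (position + 6), i.e. 6, 7, 8, … — the shift grows by one for each successive letter.
Decoding hlzai: h−6=b, l−7=e, z−8=r, a−9=r, i−10=y.

berry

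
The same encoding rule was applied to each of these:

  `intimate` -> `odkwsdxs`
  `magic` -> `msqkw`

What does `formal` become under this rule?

The output letters match the input read backwards, each shifted +10: intimate reversed is etamitni. Two steps: reverse the string, then apply a Caesar shift of +10.
Applying it to formal: reverse → lamrof; then shift: l+10=v, a+10=k, m+10=w, r+10=b, o+10=y, f+10=p.

vkwbyp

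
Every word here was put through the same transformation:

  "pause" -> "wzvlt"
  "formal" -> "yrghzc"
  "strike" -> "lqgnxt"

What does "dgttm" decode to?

p(15)→w(22) and a(0)→z(25) fit y≡5x+25 (mod 26); the inverse of 5 mod 26 is 21. Each letter's alphabet position (a=0..z=25) is mapped through 5·x+25 mod 26 — an affine cipher.
Reversing it on dgttm: d(3)→21·(3−25)≡6=g; g(6)→21·(6−25)≡17=r; t(19)→21·(19−25)≡4=e; t(19)→21·(19−25)≡4=e; m(12)→21·(12−25)≡13=n (all mod 26).

green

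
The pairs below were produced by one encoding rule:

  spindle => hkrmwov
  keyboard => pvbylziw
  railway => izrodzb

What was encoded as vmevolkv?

Letters are reflected about the middle of the alphabet (position → 25−position): Atbash.
Undoing it on vmevolkv: v↔e, m↔n, e↔v, v↔e, o↔l, l↔o, k↔p, v↔e.

envelope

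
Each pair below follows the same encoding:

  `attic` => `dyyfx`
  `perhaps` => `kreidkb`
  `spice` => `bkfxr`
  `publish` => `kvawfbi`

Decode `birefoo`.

sheriff

a(0)→d(3) and t(19)→y(24) fit y≡23x+3 (mod 26); the inverse of 23 mod 26 is 17. Treating letters as 0–25, the rule is x ↦ 23x + 3 (mod 26).
Reversing it on birefoo: b(1)→17·(1−3)≡18=s; i(8)→17·(8−3)≡7=h; r(17)→17·(17−3)≡4=e; e(4)→17·(4−3)≡17=r; f(5)→17·(5−3)≡8=i; o(14)→17·(14−3)≡5=f; o(14)→17·(14−3)≡5=f (all mod 26).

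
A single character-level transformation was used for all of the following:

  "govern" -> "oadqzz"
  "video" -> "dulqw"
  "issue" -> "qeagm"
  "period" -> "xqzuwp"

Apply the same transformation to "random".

Shifts by position in govern: pos 0: g→o (+8), pos 1: o→a (+12), pos 2: v→d (+8), pos 3: e→q (+12) — repeating every 2. It's a Vigenère-style cipher with numeric key [8,12]: position i shifts by key[i mod 2].
For random: r+8=z, a+12=m, n+8=v, d+12=p, o+8=w, m+12=y.

zmvpwy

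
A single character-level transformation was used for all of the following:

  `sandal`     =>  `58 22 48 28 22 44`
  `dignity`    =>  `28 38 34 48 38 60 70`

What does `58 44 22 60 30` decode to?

slate

s(#19)→58 and a(#1)→22: differences scale by 2, so n = 2·pos + 20. Each letter becomes 2×(its alphabet position, a=1..z=26) + 20.
Undoing it on 58 44 22 60 30: 58→(58−20)÷2=19=s, 44→(44−20)÷2=12=l, 22→(22−20)÷2=1=a, 60→(60−20)÷2=20=t, 30→(30−20)÷2=5=e.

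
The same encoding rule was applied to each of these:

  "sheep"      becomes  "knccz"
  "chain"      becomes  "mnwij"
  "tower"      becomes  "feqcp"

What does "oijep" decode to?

minor

s(18)→k(10) and h(7)→n(13) fit y≡21x+22 (mod 26); the inverse of 21 mod 26 is 5. Treating letters as 0–25, the rule is x ↦ 21x + 22 (mod 26).
Reversing it on oijep: o(14)→5·(14−22)≡12=m; i(8)→5·(8−22)≡8=i; j(9)→5·(9−22)≡13=n; e(4)→5·(4−22)≡14=o; p(15)→5·(15−22)≡17=r (all mod 26).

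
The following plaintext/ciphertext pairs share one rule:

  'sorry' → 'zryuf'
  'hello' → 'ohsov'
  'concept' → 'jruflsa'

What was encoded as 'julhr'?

Shifts by position in sorry: pos 0: s→z (+7), pos 1: o→r (+3), pos 2: r→y (+7), pos 3: r→u (+3) — repeating every 2. The shifts repeat in a cycle of length 2: positions 0,1,… shift by +7, +3, then the pattern repeats.
Reversing it on julhr: j−7=c, u−3=r, l−7=e, h−3=e, r−7=k.

creek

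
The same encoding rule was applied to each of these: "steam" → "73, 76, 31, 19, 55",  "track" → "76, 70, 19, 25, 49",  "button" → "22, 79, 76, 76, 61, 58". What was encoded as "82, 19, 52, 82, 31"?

valve

s(#19)→73 and t(#20)→76: differences scale by 3, so n = 3·pos + 16. The formula is n = 3×(alphabet index, a=1) + 16.
Decoding 82, 19, 52, 82, 31: 82→(82−16)÷3=22=v, 19→(19−16)÷3=1=a, 52→(52−16)÷3=12=l, 82→(82−16)÷3=22=v, 31→(31−16)÷3=5=e.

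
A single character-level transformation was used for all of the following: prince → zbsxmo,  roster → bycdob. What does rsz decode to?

hip

Compare letters: p→z is +10, r→b is +10, i→s is +10 — a constant shift. This is a Caesar cipher with shift 10.
Decoding rsz: r−10=h, s−10=i, z−10=p.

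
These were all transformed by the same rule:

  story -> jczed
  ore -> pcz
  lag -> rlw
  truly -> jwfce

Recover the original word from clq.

far

The output letters match the input read backwards, each shifted +11: story reversed is yrots. Read the word backwards and shift each letter +11.
Reversing it on clq: shift back: c−11=r, l−11=a, q−11=f → raf; then reverse → far.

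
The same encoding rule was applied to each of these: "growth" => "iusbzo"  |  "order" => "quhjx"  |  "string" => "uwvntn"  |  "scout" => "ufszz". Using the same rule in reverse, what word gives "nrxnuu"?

In growth: g→i is +2, r→u is +3, o→s is +4, w→b is +5 — the shift increases by 1 each position. Each letter shifts forward by (position + 2), i.e. 2, 3, 4, … — the shift grows by one for each successive letter.
Decoding nrxnuu: n−2=l, r−3=o, x−4=t, n−5=i, u−6=o, u−7=n.

lotion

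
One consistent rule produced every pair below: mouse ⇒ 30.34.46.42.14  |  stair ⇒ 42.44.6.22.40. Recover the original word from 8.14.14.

m(#13)→30 and o(#15)→34: differences scale by 2, so n = 2·pos + 4. With a=1..z=26, the number is 2·pos + 4.
Undoing it on 8.14.14: 8→(8−4)÷2=2=b, 14→(14−4)÷2=5=e, 14→(14−4)÷2=5=e.

bee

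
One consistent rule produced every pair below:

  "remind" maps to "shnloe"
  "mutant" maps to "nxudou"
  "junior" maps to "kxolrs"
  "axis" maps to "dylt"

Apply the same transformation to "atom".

The rule splits by letter class: vowels +3, consonants +1.
Applying it to atom: a(vowel)+3=d, t(cons)+1=u, o(vowel)+3=r, m(cons)+1=n.

durn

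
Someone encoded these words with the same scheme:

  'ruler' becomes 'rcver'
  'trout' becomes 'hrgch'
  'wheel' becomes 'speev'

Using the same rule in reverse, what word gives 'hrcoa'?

Each letter's alphabet position (a=0..z=25) is mapped through 21·x+24 mod 26 — an affine cipher.
Reversing it on hrcoa: h(7)→5·(7−24)≡19=t; r(17)→5·(17−24)≡17=r; c(2)→5·(2−24)≡20=u; o(14)→5·(14−24)≡2=c; a(0)→5·(0−24)≡10=k (all mod 26).

truck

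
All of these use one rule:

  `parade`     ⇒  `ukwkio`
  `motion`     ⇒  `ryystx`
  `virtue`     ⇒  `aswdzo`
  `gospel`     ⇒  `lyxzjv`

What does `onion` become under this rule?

It's a Vigenère-style cipher with numeric key [5,10]: position i shifts by key[i mod 2].
On onion: o+5=t, n+10=x, i+5=n, o+10=y, n+5=s.

txnys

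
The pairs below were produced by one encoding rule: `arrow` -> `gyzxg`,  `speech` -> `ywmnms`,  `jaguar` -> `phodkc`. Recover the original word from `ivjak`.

cobra

Letter i (0-indexed) is shifted by i+6, so successive shifts are 6, 7, 8, ….
Reversing it on ivjak: i−6=c, v−7=o, j−8=b, a−9=r, k−10=a.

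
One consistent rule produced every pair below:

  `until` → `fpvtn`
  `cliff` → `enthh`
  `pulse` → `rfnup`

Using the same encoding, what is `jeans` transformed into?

The rule splits by letter class: vowels +11, consonants +2.
On jeans: j(cons)+2=l, e(vowel)+11=p, a(vowel)+11=l, n(cons)+2=p, s(cons)+2=u.

lplpu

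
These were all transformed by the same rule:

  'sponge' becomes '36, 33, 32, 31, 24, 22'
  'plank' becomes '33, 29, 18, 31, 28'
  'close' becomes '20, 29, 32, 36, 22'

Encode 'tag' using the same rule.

37, 18, 24

s is letter #19 and maps to 36: an offset of 17. Letters become their 1-based position plus 17 (so a→18, b→19, …).
For tag: t=20→37, a=1→18, g=7→24.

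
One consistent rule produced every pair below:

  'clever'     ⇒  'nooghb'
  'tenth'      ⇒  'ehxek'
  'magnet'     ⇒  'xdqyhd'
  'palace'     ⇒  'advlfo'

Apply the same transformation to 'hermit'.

shbxld

Shifts by position in clever: pos 0: c→n (+11), pos 1: l→o (+3), pos 2: e→o (+10), pos 3: v→g (+11), pos 4: e→h (+3), pos 5: r→b (+10) — repeating every 3. It's a Vigenère-style cipher with numeric key [11,3,10]: position i shifts by key[i mod 3].
On hermit: h+11=s, e+3=h, r+10=b, m+11=x, i+3=l, t+10=d.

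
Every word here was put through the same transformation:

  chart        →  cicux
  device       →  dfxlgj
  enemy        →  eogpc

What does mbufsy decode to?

mascot

In chart: c→c is +0, h→i is +1, a→c is +2, r→u is +3 — the shift increases by 1 each position. The shift increases by 1 at each position, starting from +0: 0, 1, 2, ….
Undoing it on mbufsy: m−0=m, b−1=a, u−2=s, f−3=c, s−4=o, y−5=t.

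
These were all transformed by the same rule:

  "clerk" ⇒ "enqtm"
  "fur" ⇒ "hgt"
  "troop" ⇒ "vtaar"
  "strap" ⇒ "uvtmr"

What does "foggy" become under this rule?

haiia

The shift depends on letter class: consonant c→e is +2, but vowel e→q is +12. Two shifts are in play — +12 for a/e/i/o/u, +2 for every other letter.
For foggy: f(cons)+2=h, o(vowel)+12=a, g(cons)+2=i, g(cons)+2=i, y(cons)+2=a.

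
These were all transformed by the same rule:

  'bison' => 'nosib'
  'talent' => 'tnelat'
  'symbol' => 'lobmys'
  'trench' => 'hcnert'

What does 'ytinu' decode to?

The output letters match the input read backwards: bison reversed is nosib. The word is simply reversed.
Decoding ytinu: then reverse → unity.

unity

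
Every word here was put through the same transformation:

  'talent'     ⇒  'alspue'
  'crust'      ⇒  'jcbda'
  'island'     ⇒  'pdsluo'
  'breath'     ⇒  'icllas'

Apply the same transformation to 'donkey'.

Shifts by position in talent: pos 0: t→a (+7), pos 1: a→l (+11), pos 2: l→s (+7), pos 3: e→p (+11) — repeating every 2. It's a Vigenère-style cipher with numeric key [7,11]: position i shifts by key[i mod 2].
On donkey: d+7=k, o+11=z, n+7=u, k+11=v, e+7=l, y+11=j.

kzuvlj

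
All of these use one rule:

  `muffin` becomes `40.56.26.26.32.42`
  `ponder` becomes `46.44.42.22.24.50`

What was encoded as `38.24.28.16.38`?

legal

m(#13)→40 and u(#21)→56: differences scale by 2, so n = 2·pos + 14. Each letter becomes 2×(its alphabet position, a=1..z=26) + 14.
Reversing it on 38.24.28.16.38: 38→(38−14)÷2=12=l, 24→(24−14)÷2=5=e, 28→(28−14)÷2=7=g, 16→(16−14)÷2=1=a, 38→(38−14)÷2=12=l.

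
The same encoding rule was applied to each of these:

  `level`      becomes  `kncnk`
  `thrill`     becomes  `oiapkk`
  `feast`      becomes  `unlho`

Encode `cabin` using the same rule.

l(11)→k(10) and e(4)→n(13) fit y≡7x+11 (mod 26); the inverse of 7 mod 26 is 15. Each letter's alphabet position (a=0..z=25) is mapped through 7·x+11 mod 26 — an affine cipher.
On cabin: c(2)→7·2+11≡25=z; a(0)→7·0+11≡11=l; b(1)→7·1+11≡18=s; i(8)→7·8+11≡15=p; n(13)→7·13+11≡24=y (all mod 26).

zlspy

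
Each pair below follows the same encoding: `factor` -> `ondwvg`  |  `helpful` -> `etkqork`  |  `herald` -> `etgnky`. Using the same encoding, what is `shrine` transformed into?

f(5)→o(14) and a(0)→n(13) fit y≡21x+13 (mod 26); the inverse of 21 mod 26 is 5. Each letter's alphabet position (a=0..z=25) is mapped through 21·x+13 mod 26 — an affine cipher.
On shrine: s(18)→21·18+13≡1=b; h(7)→21·7+13≡4=e; r(17)→21·17+13≡6=g; i(8)→21·8+13≡25=z; n(13)→21·13+13≡0=a; e(4)→21·4+13≡19=t (all mod 26).

begzat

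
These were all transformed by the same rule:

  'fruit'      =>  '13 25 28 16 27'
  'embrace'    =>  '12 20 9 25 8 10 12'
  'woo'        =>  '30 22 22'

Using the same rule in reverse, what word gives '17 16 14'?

Each letter is replaced by its alphabet position (a=1..z=26) + 7.
Reversing it on 17 16 14: 17→(17−7)÷1=10=j, 16→(16−7)÷1=9=i, 14→(14−7)÷1=7=g.

jig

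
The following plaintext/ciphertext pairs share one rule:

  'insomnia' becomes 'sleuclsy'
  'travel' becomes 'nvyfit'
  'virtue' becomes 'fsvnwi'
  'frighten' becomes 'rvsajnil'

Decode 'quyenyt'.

i(8)→s(18) and n(13)→l(11) fit y≡9x+24 (mod 26); the inverse of 9 mod 26 is 3. Treating letters as 0–25, the rule is x ↦ 9x + 24 (mod 26).
Decoding quyenyt: q(16)→3·(16−24)≡2=c; u(20)→3·(20−24)≡14=o; y(24)→3·(24−24)≡0=a; e(4)→3·(4−24)≡18=s; n(13)→3·(13−24)≡19=t; y(24)→3·(24−24)≡0=a; t(19)→3·(19−24)≡11=l (all mod 26).

coastal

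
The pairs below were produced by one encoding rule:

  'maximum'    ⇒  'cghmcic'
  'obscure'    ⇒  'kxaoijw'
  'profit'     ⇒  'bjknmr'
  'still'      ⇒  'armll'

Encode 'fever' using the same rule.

m(12)→c(2) and a(0)→g(6) fit y≡17x+6 (mod 26); the inverse of 17 mod 26 is 23. This is an affine cipher: with a=0,…,z=25, each position x becomes (17x+6) mod 26.
On fever: f(5)→17·5+6≡13=n; e(4)→17·4+6≡22=w; v(21)→17·21+6≡25=z; e(4)→17·4+6≡22=w; r(17)→17·17+6≡9=j (all mod 26).

nwzwj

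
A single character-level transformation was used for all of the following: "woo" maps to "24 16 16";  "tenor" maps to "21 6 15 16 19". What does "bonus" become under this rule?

3 16 15 22 20

w is letter #23 and maps to 24: an offset of 1. Letters become their 1-based position plus 1 (so a→2, b→3, …).
Applying it to bonus: b=2→3, o=15→16, n=14→15, u=21→22, s=19→20.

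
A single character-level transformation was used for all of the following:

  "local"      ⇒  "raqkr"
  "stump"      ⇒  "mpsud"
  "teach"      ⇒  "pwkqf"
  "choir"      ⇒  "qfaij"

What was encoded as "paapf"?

Each letter's alphabet position (a=0..z=25) is mapped through 3·x+10 mod 26 — an affine cipher.
Decoding paapf: p(15)→9·(15−10)≡19=t; a(0)→9·(0−10)≡14=o; a(0)→9·(0−10)≡14=o; p(15)→9·(15−10)≡19=t; f(5)→9·(5−10)≡7=h (all mod 26).

tooth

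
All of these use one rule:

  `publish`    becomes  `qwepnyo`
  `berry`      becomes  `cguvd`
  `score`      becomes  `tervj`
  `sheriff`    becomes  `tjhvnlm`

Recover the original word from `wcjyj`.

In publish: p→q is +1, u→w is +2, b→e is +3, l→p is +4 — the shift increases by 1 each position. Each letter shifts forward by (position + 1), i.e. 1, 2, 3, … — the shift grows by one for each successive letter.
Reversing it on wcjyj: w−1=v, c−2=a, j−3=g, y−4=u, j−5=e.

vague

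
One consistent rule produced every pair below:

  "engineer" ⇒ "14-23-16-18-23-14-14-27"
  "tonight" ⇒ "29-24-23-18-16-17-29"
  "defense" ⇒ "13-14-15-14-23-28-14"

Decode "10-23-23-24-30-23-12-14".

Each letter is replaced by its alphabet position (a=1..z=26) + 9.
Reversing it on 10-23-23-24-30-23-12-14: 10→(10−9)÷1=1=a, 23→(23−9)÷1=14=n, 23→(23−9)÷1=14=n, 24→(24−9)÷1=15=o, 30→(30−9)÷1=21=u, 23→(23−9)÷1=14=n, 12→(12−9)÷1=3=c, 14→(14−9)÷1=5=e.

announce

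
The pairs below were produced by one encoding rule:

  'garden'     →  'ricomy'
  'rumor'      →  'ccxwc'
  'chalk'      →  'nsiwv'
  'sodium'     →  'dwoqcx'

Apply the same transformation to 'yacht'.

The shift depends on letter class: consonant g→r is +11, but vowel a→i is +8. Vowels shift forward by 8 and consonants shift forward by 11.
For yacht: y(cons)+11=j, a(vowel)+8=i, c(cons)+11=n, h(cons)+11=s, t(cons)+11=e.

jinse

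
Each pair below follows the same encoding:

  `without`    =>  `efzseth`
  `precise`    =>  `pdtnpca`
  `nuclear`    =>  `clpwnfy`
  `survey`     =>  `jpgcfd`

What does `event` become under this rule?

eypgp

Read the word backwards and shift each letter +11.
On event: reverse → tneve; then shift: t+11=e, n+11=y, e+11=p, v+11=g, e+11=p.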